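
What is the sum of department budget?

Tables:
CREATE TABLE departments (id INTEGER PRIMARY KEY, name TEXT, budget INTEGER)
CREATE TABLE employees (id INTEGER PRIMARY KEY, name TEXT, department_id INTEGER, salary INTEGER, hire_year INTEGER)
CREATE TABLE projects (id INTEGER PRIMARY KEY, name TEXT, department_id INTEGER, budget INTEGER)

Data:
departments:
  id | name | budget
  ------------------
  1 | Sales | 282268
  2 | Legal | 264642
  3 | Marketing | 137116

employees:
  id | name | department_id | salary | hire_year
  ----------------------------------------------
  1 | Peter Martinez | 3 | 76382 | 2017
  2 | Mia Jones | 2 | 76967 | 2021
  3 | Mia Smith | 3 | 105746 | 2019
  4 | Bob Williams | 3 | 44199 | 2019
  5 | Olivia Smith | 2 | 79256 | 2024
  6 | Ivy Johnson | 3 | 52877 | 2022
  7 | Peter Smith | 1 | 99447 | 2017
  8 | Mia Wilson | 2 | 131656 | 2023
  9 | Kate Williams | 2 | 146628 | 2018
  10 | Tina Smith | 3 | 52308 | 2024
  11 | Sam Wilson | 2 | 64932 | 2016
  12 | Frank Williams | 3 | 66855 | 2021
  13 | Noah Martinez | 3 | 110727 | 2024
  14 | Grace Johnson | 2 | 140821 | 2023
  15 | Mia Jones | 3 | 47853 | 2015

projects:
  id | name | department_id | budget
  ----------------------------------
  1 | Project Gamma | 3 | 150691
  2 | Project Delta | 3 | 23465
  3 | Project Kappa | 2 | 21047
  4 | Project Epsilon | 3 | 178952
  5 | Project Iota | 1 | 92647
SELECT SUM(budget) FROM departments

Execution result:
684026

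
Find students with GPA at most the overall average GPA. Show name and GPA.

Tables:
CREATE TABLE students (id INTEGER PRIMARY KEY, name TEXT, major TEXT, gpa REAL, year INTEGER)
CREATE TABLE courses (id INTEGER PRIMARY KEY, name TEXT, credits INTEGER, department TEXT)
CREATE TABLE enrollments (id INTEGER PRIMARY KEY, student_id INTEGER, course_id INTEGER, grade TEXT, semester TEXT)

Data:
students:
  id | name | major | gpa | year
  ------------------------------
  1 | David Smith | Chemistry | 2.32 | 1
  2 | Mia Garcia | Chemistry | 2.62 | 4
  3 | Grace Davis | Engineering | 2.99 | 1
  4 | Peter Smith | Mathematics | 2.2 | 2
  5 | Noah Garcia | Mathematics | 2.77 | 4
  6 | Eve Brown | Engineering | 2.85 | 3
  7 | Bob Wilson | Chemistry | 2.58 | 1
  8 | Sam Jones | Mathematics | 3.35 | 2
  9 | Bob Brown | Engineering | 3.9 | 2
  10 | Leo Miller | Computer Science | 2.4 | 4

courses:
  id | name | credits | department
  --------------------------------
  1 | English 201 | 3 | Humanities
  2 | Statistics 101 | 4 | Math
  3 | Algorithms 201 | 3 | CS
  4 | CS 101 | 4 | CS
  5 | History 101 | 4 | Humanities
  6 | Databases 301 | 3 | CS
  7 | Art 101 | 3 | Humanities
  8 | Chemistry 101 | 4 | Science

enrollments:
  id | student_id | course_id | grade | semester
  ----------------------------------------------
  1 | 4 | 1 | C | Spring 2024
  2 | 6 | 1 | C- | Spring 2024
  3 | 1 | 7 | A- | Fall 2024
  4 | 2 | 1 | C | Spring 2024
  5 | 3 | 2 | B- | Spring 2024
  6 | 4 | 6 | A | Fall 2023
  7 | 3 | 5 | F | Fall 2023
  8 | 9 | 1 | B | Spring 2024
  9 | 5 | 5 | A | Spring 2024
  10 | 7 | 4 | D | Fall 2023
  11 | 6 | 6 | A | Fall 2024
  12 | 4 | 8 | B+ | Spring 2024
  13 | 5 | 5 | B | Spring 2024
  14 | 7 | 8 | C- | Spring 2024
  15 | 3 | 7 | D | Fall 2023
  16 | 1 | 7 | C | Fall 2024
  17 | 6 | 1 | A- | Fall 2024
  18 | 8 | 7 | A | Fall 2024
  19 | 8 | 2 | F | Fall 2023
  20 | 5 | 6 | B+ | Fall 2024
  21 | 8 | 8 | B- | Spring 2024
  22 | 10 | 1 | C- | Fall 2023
SELECT name, gpa FROM students WHERE gpa <= (SELECT AVG(gpa) FROM students)

Execution result:
name | gpa
David Smith | 2.32
Mia Garcia | 2.62
Peter Smith | 2.20
Noah Garcia | 2.77
Bob Wilson | 2.58
Leo Miller | 2.40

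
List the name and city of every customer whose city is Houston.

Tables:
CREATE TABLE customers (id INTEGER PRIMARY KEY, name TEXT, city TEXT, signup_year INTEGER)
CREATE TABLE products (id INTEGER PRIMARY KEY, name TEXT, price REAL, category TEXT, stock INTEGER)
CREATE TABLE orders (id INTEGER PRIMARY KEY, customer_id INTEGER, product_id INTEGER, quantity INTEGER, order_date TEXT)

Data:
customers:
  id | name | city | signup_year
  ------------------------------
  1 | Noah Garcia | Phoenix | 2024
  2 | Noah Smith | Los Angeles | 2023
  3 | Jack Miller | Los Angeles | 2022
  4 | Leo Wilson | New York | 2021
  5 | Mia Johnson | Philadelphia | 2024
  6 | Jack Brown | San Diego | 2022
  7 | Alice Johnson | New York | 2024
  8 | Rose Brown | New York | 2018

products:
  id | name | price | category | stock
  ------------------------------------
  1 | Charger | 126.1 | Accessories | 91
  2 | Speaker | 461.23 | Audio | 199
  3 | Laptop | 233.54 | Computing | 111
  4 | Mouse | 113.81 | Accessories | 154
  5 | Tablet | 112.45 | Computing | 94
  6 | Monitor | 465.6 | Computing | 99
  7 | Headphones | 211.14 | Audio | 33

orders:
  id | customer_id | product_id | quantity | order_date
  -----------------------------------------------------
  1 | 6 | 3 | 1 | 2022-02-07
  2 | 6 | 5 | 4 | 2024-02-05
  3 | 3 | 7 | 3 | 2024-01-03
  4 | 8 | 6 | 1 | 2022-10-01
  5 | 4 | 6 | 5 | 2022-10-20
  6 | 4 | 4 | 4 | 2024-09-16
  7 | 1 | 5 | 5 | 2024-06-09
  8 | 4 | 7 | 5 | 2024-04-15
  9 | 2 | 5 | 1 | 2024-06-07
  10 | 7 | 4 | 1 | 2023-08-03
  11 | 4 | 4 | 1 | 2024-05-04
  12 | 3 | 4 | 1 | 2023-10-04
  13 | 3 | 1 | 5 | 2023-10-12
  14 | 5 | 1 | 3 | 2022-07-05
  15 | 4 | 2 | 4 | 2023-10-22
SELECT name, city FROM customers WHERE city = 'Houston'

Execution result:
(no rows)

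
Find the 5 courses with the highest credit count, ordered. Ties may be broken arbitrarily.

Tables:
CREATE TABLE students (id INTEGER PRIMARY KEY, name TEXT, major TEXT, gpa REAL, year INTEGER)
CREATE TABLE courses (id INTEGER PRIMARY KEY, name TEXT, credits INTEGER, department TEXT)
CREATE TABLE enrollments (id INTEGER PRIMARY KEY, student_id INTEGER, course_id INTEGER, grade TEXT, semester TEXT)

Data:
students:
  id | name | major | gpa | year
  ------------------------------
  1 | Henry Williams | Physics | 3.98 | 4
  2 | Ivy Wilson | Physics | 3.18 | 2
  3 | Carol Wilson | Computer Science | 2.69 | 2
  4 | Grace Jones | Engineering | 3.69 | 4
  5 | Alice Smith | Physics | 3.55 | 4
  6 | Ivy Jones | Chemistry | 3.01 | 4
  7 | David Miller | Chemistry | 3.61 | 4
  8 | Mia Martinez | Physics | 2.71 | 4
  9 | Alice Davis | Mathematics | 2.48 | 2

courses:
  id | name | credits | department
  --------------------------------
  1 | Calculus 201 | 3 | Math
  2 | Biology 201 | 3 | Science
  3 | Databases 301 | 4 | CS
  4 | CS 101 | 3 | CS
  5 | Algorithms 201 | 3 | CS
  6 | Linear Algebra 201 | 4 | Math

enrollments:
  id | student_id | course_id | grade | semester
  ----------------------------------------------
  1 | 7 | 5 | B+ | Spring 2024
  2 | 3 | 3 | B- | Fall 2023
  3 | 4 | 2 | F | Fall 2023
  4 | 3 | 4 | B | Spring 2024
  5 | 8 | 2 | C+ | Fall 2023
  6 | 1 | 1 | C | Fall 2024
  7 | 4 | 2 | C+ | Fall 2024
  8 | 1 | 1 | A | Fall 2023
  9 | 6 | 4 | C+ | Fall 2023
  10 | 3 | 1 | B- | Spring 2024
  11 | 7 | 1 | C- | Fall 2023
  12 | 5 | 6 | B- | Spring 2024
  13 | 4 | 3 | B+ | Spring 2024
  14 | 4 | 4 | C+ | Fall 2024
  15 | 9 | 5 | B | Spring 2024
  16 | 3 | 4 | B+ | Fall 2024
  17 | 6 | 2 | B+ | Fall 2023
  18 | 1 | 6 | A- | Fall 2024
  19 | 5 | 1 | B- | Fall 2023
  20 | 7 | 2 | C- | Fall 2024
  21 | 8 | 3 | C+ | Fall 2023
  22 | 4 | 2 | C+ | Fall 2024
SELECT name, credits FROM courses ORDER BY credits DESC LIMIT 5

Execution result:
name | credits
Databases 301 | 4
Linear Algebra 201 | 4
Calculus 201 | 3
Biology 201 | 3
CS 101 | 3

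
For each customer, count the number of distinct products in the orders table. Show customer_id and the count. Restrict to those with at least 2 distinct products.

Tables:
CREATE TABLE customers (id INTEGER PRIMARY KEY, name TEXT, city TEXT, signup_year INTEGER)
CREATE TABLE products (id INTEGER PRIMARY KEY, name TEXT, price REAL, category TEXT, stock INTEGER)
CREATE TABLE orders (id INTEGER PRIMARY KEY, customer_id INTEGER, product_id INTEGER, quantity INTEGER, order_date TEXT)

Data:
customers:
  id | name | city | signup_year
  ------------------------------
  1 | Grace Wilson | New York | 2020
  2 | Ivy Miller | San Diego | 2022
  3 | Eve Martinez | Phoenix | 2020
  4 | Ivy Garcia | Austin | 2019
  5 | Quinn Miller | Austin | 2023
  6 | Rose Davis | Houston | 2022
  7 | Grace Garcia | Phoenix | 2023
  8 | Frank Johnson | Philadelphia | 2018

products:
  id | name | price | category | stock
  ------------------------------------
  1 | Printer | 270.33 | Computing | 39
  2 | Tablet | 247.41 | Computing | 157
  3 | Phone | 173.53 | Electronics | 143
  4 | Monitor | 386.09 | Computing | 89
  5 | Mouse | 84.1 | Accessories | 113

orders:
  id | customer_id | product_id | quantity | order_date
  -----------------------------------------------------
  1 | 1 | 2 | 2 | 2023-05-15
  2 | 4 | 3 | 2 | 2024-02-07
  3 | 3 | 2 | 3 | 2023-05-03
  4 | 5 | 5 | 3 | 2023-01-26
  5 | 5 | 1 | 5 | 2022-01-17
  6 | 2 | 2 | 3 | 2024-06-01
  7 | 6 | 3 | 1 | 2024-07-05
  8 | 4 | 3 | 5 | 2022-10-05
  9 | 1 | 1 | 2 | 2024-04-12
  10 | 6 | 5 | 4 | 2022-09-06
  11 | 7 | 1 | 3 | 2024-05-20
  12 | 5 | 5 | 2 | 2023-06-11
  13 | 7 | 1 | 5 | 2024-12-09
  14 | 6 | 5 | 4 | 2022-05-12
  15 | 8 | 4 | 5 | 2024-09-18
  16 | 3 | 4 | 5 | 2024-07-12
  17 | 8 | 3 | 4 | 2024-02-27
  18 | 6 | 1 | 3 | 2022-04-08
SELECT customer_id, COUNT(DISTINCT product_id) AS distinct_product_count FROM orders GROUP BY customer_id HAVING COUNT(DISTINCT product_id) >= 2

Execution result:
customer_id | distinct_product_count
1 | 2
3 | 2
5 | 2
6 | 3
8 | 2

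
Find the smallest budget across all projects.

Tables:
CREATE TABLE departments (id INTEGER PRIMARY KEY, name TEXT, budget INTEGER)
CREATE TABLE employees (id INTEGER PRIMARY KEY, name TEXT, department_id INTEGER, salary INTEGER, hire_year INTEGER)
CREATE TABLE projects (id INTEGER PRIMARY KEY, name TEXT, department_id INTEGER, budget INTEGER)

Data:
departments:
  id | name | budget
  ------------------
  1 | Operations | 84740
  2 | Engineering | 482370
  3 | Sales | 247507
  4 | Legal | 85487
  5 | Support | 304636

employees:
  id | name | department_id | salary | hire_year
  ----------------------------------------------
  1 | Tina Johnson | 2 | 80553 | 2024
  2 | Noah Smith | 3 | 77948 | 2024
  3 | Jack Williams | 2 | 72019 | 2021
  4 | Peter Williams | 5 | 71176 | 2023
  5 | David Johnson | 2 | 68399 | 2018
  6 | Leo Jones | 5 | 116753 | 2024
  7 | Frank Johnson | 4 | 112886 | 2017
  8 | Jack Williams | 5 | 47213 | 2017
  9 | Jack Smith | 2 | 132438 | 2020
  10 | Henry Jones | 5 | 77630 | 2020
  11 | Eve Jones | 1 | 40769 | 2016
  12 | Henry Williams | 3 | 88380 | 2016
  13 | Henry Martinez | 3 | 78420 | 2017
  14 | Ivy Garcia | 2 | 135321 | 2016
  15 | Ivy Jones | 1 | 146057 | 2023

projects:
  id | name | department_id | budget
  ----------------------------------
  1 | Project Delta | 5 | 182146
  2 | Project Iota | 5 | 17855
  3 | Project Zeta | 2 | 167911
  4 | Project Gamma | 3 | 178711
SELECT MIN(budget) FROM projects

Execution result:
17855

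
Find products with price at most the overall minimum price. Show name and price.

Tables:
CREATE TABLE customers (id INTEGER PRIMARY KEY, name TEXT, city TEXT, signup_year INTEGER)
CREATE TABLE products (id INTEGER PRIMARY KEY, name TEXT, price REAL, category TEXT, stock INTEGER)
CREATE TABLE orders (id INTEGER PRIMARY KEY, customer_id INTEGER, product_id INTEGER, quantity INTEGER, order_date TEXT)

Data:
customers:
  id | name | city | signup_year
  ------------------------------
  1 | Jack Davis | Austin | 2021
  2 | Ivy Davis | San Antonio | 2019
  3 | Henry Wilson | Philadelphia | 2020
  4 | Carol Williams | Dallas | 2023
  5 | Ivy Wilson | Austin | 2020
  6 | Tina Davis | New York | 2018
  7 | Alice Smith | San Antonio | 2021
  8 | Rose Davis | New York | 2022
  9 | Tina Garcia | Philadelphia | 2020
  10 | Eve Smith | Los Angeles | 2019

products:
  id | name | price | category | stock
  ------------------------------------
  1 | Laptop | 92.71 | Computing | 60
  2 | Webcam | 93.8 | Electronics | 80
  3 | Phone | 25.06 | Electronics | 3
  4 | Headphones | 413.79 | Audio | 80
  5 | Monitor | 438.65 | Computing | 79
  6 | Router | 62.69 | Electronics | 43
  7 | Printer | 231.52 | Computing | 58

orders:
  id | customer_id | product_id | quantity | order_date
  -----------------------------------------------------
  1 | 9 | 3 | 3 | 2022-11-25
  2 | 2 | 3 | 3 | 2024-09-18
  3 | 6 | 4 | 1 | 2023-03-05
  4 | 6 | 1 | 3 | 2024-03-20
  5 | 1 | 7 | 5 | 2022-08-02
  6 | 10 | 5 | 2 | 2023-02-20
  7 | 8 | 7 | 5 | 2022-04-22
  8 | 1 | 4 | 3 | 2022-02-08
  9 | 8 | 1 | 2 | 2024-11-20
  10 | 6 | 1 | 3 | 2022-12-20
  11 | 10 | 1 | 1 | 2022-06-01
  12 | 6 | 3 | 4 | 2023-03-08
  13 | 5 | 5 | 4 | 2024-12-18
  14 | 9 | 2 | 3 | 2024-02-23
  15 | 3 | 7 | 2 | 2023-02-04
SELECT name, price FROM products WHERE price <= (SELECT MIN(price) FROM products)

Execution result:
name | price
Phone | 25.06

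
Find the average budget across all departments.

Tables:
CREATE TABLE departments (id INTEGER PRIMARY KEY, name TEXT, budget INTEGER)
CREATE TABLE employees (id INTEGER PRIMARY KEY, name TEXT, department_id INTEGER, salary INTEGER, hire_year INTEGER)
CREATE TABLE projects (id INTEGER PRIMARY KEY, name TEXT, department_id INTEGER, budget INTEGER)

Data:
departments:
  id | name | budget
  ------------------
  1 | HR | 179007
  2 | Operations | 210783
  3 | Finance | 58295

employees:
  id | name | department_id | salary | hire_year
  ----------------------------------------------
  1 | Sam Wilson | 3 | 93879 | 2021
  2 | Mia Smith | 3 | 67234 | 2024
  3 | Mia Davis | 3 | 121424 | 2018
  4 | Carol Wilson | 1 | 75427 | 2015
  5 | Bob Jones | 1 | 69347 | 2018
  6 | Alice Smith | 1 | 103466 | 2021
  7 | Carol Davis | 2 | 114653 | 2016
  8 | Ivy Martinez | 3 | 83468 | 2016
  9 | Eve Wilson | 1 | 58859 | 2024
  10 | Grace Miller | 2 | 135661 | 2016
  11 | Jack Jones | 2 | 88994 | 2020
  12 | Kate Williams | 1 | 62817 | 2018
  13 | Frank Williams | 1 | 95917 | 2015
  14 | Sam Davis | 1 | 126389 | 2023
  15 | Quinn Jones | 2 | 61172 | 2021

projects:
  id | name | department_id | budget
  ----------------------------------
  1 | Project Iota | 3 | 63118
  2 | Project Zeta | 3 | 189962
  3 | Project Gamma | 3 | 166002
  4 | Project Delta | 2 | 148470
SELECT AVG(budget) FROM departments

Execution result:
149361.67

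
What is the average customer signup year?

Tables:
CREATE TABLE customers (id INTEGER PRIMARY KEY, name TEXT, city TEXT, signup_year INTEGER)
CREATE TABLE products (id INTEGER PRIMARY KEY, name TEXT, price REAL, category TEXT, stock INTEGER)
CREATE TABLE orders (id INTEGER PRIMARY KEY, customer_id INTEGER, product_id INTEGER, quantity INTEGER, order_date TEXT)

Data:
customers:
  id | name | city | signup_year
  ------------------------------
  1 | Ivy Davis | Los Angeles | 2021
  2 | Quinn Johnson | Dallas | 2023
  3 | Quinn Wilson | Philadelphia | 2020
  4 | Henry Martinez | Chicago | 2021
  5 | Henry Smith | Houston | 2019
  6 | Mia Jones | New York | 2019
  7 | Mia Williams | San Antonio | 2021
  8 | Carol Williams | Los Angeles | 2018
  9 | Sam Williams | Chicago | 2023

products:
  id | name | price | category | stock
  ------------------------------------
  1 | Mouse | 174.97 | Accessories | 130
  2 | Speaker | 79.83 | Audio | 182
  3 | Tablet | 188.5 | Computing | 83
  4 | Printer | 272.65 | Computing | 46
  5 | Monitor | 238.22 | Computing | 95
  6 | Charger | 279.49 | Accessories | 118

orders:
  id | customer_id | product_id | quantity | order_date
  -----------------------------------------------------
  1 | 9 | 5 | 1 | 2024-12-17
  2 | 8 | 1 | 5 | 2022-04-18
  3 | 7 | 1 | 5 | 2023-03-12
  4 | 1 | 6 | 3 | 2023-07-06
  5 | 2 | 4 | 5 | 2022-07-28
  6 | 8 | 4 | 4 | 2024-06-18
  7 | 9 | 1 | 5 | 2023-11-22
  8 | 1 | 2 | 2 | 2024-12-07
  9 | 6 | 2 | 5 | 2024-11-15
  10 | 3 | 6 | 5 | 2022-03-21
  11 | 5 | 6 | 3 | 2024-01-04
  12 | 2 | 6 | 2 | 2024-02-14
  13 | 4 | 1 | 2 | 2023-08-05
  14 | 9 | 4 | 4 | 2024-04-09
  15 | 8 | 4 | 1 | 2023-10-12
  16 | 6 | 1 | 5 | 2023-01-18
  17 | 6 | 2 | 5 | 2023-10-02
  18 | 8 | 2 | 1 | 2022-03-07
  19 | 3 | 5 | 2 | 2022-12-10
SELECT AVG(signup_year) FROM customers

Execution result:
2020.56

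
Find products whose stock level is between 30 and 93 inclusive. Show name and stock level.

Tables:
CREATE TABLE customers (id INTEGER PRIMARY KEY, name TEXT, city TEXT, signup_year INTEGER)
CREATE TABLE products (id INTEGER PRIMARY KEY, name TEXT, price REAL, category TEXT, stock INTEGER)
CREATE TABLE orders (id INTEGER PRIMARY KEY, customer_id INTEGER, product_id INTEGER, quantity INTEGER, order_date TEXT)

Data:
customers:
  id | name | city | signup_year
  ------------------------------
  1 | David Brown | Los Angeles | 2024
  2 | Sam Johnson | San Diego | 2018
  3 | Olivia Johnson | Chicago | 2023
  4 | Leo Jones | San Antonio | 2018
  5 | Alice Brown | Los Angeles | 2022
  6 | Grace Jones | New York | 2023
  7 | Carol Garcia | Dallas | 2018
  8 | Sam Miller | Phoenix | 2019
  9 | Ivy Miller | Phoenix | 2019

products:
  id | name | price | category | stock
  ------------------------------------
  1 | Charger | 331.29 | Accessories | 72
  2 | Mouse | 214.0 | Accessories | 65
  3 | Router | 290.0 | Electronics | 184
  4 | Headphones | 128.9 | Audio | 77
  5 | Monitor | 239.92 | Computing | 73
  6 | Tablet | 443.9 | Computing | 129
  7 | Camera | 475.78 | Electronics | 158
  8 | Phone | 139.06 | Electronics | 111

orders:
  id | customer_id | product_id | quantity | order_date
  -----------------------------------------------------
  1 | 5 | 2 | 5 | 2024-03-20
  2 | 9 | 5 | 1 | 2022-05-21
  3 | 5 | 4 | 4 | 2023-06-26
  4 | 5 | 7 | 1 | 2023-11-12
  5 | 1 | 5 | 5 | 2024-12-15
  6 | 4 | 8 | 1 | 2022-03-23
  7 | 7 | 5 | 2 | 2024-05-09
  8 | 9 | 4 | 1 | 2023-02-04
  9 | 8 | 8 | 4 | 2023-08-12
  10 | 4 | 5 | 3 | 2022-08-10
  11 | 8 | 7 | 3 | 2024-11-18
SELECT name, stock FROM products WHERE stock BETWEEN 30 AND 93

Execution result:
name | stock
Charger | 72
Mouse | 65
Headphones | 77
Monitor | 73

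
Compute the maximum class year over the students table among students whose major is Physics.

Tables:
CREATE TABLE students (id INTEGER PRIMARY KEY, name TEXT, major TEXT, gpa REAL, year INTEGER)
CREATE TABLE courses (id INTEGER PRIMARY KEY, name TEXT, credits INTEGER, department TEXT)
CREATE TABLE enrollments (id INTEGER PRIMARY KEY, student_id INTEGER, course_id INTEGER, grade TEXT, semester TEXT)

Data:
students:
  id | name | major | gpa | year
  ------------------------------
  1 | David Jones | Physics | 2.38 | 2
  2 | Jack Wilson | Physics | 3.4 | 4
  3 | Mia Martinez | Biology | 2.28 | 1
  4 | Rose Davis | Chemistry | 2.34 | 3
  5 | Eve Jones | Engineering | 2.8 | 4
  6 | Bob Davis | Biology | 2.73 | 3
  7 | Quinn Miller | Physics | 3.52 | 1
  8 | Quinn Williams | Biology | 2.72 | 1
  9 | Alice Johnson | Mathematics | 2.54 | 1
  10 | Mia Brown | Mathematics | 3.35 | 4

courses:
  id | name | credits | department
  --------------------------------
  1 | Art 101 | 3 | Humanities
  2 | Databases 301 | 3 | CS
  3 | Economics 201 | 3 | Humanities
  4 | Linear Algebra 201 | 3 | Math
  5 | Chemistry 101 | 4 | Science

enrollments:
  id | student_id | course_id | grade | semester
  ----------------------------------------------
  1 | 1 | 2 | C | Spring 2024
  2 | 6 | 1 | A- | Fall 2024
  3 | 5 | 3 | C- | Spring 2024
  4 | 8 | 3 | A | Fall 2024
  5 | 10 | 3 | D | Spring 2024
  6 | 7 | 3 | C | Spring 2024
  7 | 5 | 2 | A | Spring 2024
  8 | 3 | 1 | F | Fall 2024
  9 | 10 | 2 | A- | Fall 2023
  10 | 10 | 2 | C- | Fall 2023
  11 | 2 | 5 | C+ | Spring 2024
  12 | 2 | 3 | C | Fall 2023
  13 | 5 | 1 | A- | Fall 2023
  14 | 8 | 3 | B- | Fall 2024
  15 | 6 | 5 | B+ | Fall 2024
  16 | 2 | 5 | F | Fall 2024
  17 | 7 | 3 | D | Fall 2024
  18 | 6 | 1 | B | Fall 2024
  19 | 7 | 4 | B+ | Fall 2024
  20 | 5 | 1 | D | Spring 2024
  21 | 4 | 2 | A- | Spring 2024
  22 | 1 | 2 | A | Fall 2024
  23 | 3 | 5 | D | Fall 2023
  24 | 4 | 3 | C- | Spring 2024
SELECT MAX(year) FROM students WHERE major = 'Physics'

Execution result:
4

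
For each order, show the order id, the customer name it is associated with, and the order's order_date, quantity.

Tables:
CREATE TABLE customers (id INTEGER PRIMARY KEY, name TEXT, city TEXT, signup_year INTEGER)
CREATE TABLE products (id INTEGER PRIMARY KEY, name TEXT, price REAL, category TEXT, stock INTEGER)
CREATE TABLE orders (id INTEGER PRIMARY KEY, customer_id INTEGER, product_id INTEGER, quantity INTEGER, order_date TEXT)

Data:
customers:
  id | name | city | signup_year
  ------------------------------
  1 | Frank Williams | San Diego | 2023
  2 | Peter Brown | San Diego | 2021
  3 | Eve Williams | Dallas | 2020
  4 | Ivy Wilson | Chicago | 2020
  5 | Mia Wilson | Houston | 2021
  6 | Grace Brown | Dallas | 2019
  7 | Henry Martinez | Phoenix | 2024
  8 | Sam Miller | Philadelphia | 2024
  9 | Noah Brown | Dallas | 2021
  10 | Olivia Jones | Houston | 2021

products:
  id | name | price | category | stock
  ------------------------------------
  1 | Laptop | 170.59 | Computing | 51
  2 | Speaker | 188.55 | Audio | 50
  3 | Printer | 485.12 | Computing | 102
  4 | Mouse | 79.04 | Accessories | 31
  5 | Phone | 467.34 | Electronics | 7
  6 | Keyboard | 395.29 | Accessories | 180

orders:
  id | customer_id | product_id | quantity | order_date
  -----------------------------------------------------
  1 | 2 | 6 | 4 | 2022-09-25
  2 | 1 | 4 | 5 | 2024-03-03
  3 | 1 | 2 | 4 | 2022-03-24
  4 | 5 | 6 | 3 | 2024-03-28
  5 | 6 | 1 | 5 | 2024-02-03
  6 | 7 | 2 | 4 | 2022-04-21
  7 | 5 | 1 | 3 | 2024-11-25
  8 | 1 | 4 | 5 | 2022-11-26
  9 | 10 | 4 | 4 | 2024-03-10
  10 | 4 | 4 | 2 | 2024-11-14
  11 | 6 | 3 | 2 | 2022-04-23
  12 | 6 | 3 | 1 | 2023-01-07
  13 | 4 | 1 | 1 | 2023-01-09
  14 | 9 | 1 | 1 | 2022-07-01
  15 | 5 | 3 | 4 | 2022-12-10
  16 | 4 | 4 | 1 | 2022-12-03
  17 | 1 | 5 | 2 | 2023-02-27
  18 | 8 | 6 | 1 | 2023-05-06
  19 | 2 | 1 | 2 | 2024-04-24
SELECT c.id, p.name AS customer, c.order_date, c.quantity FROM orders c JOIN customers p ON c.customer_id = p.id

Execution result:
id | customer | order_date | quantity
1 | Peter Brown | 2022-09-25 | 4
2 | Frank Williams | 2024-03-03 | 5
3 | Frank Williams | 2022-03-24 | 4
4 | Mia Wilson | 2024-03-28 | 3
5 | Grace Brown | 2024-02-03 | 5
6 | Henry Martinez | 2022-04-21 | 4
7 | Mia Wilson | 2024-11-25 | 3
8 | Frank Williams | 2022-11-26 | 5
9 | Olivia Jones | 2024-03-10 | 4
10 | Ivy Wilson | 2024-11-14 | 2
11 | Grace Brown | 2022-04-23 | 2
12 | Grace Brown | 2023-01-07 | 1
13 | Ivy Wilson | 2023-01-09 | 1
14 | Noah Brown | 2022-07-01 | 1
15 | Mia Wilson | 2022-12-10 | 4
16 | Ivy Wilson | 2022-12-03 | 1
17 | Frank Williams | 2023-02-27 | 2
18 | Sam Miller | 2023-05-06 | 1
19 | Peter Brown | 2024-04-24 | 2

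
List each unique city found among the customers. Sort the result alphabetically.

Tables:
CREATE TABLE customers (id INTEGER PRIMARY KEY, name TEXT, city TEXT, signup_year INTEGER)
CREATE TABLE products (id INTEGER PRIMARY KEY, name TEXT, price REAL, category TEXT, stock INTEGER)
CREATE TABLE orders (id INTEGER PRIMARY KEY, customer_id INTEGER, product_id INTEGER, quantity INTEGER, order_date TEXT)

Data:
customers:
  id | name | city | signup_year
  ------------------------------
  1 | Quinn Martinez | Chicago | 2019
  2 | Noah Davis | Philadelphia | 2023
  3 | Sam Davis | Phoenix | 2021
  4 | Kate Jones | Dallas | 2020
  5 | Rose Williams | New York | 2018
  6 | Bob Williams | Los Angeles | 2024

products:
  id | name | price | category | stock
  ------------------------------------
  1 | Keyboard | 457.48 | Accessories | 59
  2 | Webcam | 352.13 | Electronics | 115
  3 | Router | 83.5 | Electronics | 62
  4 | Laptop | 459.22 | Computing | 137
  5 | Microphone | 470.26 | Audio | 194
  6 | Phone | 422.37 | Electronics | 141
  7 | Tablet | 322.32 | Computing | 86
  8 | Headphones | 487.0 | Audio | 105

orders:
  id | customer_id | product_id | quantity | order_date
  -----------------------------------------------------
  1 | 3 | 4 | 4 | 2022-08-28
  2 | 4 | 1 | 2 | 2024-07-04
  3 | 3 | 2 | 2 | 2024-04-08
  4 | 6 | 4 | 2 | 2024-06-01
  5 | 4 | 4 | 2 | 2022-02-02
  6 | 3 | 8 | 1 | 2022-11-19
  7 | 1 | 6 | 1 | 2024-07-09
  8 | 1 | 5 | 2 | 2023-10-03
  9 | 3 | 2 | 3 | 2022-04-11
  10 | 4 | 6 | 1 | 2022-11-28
SELECT DISTINCT city FROM customers ORDER BY city

Execution result:
city
Chicago
Dallas
Los Angeles
New York
Philadelphia
Phoenix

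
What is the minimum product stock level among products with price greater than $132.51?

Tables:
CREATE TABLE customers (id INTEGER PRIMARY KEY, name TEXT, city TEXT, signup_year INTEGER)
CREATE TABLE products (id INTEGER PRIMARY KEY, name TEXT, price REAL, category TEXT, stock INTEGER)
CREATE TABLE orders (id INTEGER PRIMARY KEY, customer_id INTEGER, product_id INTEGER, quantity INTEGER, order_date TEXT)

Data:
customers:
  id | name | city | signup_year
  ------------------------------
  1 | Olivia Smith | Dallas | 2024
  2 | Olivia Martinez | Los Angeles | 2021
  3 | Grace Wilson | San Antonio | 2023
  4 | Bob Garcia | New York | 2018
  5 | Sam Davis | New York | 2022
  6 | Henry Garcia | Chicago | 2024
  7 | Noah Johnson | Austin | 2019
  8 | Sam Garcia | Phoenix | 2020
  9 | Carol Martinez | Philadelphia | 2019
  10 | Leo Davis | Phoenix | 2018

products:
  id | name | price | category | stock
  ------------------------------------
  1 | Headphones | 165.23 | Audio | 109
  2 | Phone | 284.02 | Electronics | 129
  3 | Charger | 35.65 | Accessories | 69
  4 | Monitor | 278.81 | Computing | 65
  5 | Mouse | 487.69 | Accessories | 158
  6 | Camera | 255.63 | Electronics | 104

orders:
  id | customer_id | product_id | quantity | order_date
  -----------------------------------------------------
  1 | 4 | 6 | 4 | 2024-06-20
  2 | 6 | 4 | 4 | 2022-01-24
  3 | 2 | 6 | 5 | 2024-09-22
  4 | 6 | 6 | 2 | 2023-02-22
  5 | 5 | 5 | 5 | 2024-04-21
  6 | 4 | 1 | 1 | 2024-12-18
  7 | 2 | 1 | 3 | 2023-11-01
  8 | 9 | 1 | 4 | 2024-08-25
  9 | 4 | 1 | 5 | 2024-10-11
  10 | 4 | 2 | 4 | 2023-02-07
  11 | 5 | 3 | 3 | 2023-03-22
SELECT MIN(stock) FROM products WHERE price > 132.51

Execution result:
65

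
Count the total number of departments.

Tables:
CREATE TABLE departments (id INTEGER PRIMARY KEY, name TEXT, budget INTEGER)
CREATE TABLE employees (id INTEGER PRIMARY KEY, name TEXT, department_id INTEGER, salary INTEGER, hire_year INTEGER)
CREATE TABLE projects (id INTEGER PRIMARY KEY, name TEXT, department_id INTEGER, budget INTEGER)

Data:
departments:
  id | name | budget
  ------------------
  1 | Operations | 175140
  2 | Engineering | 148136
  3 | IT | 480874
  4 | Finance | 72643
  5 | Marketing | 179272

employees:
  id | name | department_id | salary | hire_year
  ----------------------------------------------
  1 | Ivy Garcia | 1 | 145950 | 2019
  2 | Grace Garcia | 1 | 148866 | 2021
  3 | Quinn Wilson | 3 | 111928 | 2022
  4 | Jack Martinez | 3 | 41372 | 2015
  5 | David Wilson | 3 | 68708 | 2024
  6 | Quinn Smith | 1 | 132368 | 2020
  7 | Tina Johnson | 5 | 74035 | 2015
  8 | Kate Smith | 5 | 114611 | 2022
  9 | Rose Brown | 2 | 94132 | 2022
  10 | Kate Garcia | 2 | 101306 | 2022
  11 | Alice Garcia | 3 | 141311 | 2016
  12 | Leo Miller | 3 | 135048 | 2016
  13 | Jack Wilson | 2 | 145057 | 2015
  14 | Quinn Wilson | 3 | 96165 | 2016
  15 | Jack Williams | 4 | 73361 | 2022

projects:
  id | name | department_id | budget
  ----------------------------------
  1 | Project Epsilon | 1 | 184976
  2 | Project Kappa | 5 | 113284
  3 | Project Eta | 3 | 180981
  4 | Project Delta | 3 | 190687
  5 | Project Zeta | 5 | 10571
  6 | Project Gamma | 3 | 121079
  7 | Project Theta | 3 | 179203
SELECT COUNT(*) FROM departments

Execution result:
5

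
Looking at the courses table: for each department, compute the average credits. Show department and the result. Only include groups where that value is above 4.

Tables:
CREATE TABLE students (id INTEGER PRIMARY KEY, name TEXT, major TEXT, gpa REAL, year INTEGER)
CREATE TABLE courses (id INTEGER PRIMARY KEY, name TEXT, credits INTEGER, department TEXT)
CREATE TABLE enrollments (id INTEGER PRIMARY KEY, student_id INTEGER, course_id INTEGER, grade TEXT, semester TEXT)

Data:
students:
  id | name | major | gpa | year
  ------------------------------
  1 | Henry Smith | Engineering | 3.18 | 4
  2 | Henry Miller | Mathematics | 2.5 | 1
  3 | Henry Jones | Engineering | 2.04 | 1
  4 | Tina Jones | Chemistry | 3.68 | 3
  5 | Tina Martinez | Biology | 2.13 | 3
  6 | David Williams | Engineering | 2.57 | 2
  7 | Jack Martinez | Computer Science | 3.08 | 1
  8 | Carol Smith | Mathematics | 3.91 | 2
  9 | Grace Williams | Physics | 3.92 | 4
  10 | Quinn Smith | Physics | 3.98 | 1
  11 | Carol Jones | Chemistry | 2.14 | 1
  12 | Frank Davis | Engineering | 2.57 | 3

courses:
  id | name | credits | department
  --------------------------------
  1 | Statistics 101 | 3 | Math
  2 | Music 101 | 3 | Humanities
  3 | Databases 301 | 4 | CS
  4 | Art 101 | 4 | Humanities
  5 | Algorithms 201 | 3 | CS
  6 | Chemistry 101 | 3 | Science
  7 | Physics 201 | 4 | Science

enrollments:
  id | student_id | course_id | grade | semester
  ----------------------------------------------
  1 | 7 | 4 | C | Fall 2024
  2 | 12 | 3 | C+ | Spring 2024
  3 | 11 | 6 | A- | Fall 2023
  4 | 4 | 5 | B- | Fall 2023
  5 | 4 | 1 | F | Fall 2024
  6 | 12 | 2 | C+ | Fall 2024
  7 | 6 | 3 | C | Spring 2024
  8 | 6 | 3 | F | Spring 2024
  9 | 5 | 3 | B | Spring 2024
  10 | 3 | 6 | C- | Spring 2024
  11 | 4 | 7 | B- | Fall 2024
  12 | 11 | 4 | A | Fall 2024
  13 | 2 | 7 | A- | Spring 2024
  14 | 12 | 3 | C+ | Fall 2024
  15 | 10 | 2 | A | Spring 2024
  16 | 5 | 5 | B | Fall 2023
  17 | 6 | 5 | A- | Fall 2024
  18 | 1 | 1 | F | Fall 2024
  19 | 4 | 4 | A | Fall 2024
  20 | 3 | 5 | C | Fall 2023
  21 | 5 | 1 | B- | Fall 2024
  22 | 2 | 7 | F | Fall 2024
SELECT department, AVG(credits) AS avg_credits FROM courses GROUP BY department HAVING AVG(credits) > 4

Execution result:
(no rows)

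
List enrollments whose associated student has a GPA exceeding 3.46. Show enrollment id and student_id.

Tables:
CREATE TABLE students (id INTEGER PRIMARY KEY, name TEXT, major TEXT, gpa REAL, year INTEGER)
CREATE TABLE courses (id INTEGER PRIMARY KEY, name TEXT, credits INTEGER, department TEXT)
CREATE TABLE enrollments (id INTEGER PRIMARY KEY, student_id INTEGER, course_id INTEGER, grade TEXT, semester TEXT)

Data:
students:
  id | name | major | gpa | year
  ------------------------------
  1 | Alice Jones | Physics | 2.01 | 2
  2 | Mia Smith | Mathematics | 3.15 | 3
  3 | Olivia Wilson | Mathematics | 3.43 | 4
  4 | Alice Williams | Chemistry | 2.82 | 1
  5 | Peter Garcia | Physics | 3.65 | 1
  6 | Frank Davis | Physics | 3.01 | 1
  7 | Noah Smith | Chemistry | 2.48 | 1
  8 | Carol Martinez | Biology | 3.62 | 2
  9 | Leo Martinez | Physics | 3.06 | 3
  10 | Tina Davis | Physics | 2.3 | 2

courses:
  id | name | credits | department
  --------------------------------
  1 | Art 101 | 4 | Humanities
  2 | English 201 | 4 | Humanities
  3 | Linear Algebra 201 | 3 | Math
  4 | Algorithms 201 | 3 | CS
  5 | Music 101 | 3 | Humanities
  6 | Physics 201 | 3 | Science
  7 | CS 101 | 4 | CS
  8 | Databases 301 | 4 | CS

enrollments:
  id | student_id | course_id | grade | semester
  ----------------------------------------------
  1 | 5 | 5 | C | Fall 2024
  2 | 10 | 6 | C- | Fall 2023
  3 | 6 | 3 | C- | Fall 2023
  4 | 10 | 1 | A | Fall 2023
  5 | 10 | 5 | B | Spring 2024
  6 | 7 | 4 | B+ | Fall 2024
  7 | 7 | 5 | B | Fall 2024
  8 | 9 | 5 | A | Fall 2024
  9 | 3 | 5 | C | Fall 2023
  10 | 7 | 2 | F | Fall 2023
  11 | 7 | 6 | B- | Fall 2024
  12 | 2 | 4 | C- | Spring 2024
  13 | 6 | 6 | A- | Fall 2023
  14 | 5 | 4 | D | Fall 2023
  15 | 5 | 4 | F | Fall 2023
SELECT id, student_id FROM enrollments WHERE student_id IN (SELECT id FROM students WHERE gpa > 3.46)

Execution result:
id | student_id
1 | 5
14 | 5
15 | 5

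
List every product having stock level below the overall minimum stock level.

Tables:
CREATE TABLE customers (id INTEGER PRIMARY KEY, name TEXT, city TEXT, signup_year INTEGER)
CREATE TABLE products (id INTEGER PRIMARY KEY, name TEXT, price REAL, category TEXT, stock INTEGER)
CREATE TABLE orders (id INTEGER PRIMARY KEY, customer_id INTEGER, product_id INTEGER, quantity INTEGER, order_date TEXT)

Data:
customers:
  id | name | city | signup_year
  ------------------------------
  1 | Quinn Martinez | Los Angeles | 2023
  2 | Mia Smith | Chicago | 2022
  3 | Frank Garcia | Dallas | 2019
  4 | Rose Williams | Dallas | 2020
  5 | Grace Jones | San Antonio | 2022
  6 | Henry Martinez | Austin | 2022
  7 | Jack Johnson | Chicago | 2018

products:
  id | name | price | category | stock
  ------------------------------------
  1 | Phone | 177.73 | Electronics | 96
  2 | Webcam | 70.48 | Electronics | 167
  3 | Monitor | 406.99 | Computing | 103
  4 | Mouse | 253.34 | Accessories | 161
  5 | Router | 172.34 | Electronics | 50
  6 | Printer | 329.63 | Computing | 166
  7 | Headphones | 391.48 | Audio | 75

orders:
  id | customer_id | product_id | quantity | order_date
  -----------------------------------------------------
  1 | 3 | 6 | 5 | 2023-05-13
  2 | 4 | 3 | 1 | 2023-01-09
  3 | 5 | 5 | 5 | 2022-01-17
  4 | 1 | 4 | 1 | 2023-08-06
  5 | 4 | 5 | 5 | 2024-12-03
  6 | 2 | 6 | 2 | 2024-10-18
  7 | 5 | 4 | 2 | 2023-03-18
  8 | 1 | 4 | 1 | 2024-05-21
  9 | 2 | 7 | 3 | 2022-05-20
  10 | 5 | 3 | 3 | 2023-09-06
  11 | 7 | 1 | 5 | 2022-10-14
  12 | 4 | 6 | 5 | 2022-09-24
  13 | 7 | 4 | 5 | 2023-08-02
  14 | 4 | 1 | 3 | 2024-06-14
SELECT name, stock FROM products WHERE stock < (SELECT MIN(stock) FROM products)

Execution result:
(no rows)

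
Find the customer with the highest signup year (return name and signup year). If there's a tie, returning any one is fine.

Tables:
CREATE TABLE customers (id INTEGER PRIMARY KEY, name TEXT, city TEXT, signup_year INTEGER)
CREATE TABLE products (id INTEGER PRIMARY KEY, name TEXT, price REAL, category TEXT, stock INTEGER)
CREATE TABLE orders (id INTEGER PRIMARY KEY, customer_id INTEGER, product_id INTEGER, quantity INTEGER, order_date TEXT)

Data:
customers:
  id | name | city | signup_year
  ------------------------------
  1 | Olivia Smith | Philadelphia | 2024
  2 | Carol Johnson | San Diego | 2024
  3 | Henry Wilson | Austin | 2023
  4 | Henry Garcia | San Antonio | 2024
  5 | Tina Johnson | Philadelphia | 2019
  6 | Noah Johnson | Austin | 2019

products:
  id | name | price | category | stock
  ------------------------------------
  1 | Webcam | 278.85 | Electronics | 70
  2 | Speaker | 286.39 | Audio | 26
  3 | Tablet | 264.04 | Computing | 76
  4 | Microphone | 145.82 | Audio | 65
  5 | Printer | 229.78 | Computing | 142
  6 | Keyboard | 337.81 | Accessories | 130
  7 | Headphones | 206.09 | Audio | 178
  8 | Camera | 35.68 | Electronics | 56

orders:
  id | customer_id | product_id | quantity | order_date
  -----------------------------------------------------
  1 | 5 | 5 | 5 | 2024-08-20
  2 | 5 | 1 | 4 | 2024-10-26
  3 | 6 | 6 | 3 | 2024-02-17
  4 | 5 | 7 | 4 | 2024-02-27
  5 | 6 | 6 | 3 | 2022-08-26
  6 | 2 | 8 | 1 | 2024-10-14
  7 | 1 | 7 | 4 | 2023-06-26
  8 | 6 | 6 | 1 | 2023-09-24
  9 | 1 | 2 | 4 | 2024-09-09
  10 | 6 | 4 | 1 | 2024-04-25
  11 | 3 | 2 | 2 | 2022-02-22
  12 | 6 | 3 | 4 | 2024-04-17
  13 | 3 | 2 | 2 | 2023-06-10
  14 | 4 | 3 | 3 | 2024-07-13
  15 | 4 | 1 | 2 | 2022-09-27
SELECT name, signup_year FROM customers ORDER BY signup_year DESC LIMIT 1

Execution result:
name | signup_year
Olivia Smith | 2024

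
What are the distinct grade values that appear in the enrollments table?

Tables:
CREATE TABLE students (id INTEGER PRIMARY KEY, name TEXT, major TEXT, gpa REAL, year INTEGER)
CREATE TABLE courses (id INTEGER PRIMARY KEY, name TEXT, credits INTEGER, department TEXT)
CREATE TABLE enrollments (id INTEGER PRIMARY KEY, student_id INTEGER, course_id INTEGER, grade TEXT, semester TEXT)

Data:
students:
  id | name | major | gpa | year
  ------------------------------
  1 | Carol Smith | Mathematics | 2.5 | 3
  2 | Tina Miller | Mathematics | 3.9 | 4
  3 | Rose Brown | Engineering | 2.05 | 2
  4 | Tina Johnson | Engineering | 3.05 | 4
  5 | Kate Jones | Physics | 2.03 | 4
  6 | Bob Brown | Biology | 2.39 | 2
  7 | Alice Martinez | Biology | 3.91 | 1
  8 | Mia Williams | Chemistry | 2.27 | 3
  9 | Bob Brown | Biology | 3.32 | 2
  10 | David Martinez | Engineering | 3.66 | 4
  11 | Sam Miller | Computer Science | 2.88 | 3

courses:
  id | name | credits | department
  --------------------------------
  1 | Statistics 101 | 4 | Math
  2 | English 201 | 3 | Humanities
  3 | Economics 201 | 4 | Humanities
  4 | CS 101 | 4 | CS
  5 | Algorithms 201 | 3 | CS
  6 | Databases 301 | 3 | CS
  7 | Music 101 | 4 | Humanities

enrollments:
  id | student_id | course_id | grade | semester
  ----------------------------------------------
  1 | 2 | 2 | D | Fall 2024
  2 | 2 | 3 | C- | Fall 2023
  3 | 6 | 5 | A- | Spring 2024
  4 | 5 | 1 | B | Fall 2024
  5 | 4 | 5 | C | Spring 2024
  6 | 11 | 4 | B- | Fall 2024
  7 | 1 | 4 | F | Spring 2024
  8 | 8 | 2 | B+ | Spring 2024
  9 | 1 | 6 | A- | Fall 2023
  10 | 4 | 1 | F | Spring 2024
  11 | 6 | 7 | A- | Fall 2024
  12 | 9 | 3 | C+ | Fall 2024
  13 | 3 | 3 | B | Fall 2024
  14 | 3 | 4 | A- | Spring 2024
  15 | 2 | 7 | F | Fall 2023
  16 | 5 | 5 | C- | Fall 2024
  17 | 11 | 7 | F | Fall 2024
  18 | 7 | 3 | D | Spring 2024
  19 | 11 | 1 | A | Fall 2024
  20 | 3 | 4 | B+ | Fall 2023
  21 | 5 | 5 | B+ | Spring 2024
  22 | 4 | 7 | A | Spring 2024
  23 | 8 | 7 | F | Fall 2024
SELECT DISTINCT grade FROM enrollments

Execution result:
grade
D
C-
A-
B
C
B-
F
B+
C+
A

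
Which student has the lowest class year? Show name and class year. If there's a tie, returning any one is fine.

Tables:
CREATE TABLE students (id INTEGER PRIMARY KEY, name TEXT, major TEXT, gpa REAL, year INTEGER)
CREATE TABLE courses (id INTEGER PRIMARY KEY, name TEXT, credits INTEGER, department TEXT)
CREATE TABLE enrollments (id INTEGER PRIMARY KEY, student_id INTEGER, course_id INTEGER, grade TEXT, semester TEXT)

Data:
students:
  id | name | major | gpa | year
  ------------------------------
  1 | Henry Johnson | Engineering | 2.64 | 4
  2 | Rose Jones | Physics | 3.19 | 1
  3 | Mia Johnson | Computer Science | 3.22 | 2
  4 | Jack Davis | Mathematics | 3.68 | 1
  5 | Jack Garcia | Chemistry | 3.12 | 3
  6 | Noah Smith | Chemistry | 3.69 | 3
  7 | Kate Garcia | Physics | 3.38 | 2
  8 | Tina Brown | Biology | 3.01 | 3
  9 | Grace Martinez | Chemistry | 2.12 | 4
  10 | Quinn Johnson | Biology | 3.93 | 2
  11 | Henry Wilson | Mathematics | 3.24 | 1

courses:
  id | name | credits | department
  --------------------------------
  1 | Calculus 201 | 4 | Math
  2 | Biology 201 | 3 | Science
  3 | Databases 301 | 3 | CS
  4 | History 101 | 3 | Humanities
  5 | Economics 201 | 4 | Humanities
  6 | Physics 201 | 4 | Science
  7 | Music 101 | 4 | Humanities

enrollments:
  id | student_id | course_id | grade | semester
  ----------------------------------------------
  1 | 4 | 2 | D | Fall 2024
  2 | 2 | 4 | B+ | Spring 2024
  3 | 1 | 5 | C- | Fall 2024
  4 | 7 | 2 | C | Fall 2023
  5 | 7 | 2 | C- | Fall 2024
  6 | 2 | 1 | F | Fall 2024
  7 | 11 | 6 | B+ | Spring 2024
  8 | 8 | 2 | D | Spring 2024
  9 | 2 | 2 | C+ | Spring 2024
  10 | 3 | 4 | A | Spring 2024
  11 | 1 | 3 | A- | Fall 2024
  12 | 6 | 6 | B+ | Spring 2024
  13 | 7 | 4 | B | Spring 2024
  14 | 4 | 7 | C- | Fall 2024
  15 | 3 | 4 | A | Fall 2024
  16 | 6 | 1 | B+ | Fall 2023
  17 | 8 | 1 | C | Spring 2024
SELECT name, year FROM students ORDER BY year ASC LIMIT 1

Execution result:
name | year
Rose Jones | 1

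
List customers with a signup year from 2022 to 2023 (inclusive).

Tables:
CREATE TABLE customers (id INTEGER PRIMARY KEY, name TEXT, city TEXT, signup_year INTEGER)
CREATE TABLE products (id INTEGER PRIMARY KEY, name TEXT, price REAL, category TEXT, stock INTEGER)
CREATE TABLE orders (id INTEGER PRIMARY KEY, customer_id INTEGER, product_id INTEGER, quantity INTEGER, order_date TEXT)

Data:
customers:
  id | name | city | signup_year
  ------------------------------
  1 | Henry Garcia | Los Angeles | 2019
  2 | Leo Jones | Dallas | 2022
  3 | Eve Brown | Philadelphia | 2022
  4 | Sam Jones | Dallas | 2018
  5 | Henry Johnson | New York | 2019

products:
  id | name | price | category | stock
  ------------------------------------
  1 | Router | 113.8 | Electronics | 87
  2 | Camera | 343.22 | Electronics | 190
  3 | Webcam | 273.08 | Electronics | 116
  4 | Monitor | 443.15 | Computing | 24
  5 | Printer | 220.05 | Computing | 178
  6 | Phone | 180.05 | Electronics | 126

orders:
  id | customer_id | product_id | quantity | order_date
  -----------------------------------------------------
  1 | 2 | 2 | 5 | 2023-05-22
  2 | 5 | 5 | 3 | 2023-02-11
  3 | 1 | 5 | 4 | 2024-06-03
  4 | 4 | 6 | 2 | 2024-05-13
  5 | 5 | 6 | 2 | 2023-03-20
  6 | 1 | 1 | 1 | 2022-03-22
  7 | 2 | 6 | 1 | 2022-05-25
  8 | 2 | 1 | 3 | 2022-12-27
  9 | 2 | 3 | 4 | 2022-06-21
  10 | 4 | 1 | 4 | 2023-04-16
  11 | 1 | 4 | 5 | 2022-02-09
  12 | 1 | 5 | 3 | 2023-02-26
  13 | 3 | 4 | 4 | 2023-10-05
SELECT name, signup_year FROM customers WHERE signup_year BETWEEN 2022 AND 2023

Execution result:
name | signup_year
Leo Jones | 2022
Eve Brown | 2022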